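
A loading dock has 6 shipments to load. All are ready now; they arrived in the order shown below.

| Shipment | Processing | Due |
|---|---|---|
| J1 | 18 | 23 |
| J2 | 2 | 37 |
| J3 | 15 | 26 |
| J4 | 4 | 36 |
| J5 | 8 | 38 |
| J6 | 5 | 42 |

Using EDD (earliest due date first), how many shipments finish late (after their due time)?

5

EDD (increasing due date): J1 J3 J4 J2 J5 J6.
J1: 0→18, due 23, tardiness 0
J3: 18→33, due 26, tardiness 7
J4: 33→37, due 36, tardiness 1
J2: 37→39, due 37, tardiness 2
J5: 39→47, due 38, tardiness 9
J6: 47→52, due 42, tardiness 10
Late shipments: 5.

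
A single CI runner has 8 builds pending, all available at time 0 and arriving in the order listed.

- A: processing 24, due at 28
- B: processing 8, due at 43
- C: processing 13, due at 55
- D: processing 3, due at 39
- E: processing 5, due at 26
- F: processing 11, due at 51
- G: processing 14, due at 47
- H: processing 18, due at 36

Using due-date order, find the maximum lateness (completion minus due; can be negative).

41

EDD (increasing due date): E A H D B G F C.
E: 0→5, due 26, lateness -21
A: 5→29, due 28, lateness 1
H: 29→47, due 36, lateness 11
D: 47→50, due 39, lateness 11
B: 50→58, due 43, lateness 15
G: 58→72, due 47, lateness 25
F: 72→83, due 51, lateness 32
C: 83→96, due 55, lateness 41
Maximum = 41.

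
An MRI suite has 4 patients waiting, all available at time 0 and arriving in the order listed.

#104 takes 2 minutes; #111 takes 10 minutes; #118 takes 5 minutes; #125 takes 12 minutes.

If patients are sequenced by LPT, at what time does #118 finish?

LPT (decreasing processing time): #125 #111 #118 #104.
#125: 0→12
#111: 12→22
#118: 22→27

27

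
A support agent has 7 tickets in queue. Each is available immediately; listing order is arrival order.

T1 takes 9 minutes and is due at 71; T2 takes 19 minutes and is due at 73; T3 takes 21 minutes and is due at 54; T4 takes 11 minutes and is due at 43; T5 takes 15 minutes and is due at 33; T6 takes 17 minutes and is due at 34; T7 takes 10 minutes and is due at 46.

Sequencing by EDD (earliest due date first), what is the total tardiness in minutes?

68

EDD (increasing due date): T5 T6 T4 T7 T3 T1 T2.
T5: 0→15, due 33, tardiness 0
T6: 15→32, due 34, tardiness 0
T4: 32→43, due 43, tardiness 0
T7: 43→53, due 46, tardiness 7
T3: 53→74, due 54, tardiness 20
T1: 74→83, due 71, tardiness 12
T2: 83→102, due 73, tardiness 29
Sum = 0+0+0+7+20+12+29 = 68.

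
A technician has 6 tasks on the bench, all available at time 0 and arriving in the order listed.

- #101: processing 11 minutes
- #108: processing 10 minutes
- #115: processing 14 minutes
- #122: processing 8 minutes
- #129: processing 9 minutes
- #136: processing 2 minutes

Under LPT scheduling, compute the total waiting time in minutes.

170

LPT (decreasing processing time): #115 #101 #108 #129 #122 #136.
#115: waits 0, runs 0→14
#101: waits 14, runs 14→25
#108: waits 25, runs 25→35
#129: waits 35, runs 35→44
#122: waits 44, runs 44→52
#136: waits 52, runs 52→54
Sum = 0+14+25+35+44+52 = 170.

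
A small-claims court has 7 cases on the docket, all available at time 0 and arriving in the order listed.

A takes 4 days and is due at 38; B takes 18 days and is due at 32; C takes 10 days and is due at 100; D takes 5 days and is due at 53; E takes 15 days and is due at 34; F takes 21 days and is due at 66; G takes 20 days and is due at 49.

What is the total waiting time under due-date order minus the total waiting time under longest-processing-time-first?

EDD (increasing due date): B E A G D F C.
B: waits 0, runs 0→18
E: waits 18, runs 18→33
A: waits 33, runs 33→37
G: waits 37, runs 37→57
D: waits 57, runs 57→62
F: waits 62, runs 62→83
C: waits 83, runs 83→93
Sum = 0+18+33+37+57+62+83 = 290.
LPT (decreasing processing time): F G B E C D A.
F: waits 0, runs 0→21
G: waits 21, runs 21→41
B: waits 41, runs 41→59
E: waits 59, runs 59→74
C: waits 74, runs 74→84
D: waits 84, runs 84→89
A: waits 89, runs 89→93
Sum = 0+21+41+59+74+84+89 = 368.
Difference = 290 − 368 = -78.

-78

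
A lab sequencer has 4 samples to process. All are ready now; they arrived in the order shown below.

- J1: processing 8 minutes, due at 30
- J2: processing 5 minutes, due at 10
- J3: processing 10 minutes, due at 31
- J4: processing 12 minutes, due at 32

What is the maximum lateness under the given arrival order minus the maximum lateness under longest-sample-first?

FIFO (arrival order): J1 J2 J3 J4.
J1: 0→8, due 30, lateness -22
J2: 8→13, due 10, lateness 3
J3: 13→23, due 31, lateness -8
J4: 23→35, due 32, lateness 3
Maximum = 3.
LPT (decreasing processing time): J4 J3 J1 J2.
J4: 0→12, due 32, lateness -20
J3: 12→22, due 31, lateness -9
J1: 22→30, due 30, lateness 0
J2: 30→35, due 10, lateness 25
Maximum = 25.
Difference = 3 − 25 = -22.

-22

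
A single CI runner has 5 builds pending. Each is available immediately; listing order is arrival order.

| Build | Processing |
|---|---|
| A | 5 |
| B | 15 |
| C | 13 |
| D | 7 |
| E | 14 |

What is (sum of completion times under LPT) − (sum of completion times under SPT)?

54

LPT (decreasing processing time): B E C D A.
B: 0→15
E: 15→29
C: 29→42
D: 42→49
A: 49→54
Sum = 15+29+42+49+54 = 189.
SPT (increasing processing time): A D C E B.
A: 0→5
D: 5→12
C: 12→25
E: 25→39
B: 39→54
Sum = 5+12+25+39+54 = 135.
Difference = 189 − 135 = 54.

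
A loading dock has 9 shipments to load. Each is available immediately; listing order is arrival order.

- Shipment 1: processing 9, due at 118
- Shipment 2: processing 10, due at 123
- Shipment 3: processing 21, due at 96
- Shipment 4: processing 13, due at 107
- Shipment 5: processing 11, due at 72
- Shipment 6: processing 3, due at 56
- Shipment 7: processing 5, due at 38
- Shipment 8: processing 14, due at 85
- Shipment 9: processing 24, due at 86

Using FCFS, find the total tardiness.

70

FIFO (arrival order): Shipment 1 Shipment 2 Shipment 3 Shipment 4 Shipment 5 Shipment 6 Shipment 7 Shipment 8 Shipment 9.
Shipment 1: 0→9, due 118, tardiness 0
Shipment 2: 9→19, due 123, tardiness 0
Shipment 3: 19→40, due 96, tardiness 0
Shipment 4: 40→53, due 107, tardiness 0
Shipment 5: 53→64, due 72, tardiness 0
Shipment 6: 64→67, due 56, tardiness 11
Shipment 7: 67→72, due 38, tardiness 34
Shipment 8: 72→86, due 85, tardiness 1
Shipment 9: 86→110, due 86, tardiness 24
Sum = 0+0+0+0+0+11+34+1+24 = 70.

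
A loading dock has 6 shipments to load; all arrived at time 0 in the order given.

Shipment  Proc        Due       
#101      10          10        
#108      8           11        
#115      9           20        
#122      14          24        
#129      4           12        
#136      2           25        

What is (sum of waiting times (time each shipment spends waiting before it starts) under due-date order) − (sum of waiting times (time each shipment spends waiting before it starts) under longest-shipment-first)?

-31

EDD (increasing due date): #101 #108 #129 #115 #122 #136.
#101: waits 0, runs 0→10
#108: waits 10, runs 10→18
#129: waits 18, runs 18→22
#115: waits 22, runs 22→31
#122: waits 31, runs 31→45
#136: waits 45, runs 45→47
Sum = 0+10+18+22+31+45 = 126.
LPT (decreasing processing time): #122 #101 #115 #108 #129 #136.
#122: waits 0, runs 0→14
#101: waits 14, runs 14→24
#115: waits 24, runs 24→33
#108: waits 33, runs 33→41
#129: waits 41, runs 41→45
#136: waits 45, runs 45→47
Sum = 0+14+24+33+41+45 = 157.
Difference = 126 − 157 = -31.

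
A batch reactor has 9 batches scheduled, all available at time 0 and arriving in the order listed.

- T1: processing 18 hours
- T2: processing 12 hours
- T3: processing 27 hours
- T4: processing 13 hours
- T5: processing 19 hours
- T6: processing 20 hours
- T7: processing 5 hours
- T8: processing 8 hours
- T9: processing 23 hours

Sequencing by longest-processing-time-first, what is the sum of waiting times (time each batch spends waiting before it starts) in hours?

LPT (decreasing processing time): T3 T9 T6 T5 T1 T4 T2 T8 T7.
T3: waits 0, runs 0→27
T9: waits 27, runs 27→50
T6: waits 50, runs 50→70
T5: waits 70, runs 70→89
T1: waits 89, runs 89→107
T4: waits 107, runs 107→120
T2: waits 120, runs 120→132
T8: waits 132, runs 132→140
T7: waits 140, runs 140→145
Sum = 0+27+50+70+89+107+120+132+140 = 735.

735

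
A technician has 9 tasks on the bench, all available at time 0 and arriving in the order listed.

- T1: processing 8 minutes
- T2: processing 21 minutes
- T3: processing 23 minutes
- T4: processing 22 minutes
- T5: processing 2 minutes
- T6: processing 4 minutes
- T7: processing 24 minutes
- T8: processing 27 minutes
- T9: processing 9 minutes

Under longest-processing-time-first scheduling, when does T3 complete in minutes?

74

LPT (decreasing processing time): T8 T7 T3 T4 T2 T9 T1 T6 T5.
T8: 0→27
T7: 27→51
T3: 51→74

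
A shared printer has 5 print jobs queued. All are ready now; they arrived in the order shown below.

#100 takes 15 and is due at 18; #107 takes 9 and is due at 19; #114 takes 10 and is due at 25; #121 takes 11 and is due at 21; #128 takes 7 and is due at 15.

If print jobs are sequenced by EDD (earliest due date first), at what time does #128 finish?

7

EDD (increasing due date): #128 #100 #107 #121 #114.
#128: 0→7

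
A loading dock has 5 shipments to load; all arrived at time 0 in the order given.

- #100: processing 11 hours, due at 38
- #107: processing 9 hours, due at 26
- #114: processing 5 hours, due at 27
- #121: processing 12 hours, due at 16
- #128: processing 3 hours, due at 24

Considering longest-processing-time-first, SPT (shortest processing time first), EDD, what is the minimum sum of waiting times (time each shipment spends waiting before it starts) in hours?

LPT (decreasing processing time): #121 #100 #107 #114 #128.
#121: waits 0, runs 0→12
#100: waits 12, runs 12→23
#107: waits 23, runs 23→32
#114: waits 32, runs 32→37
#128: waits 37, runs 37→40
Sum = 0+12+23+32+37 = 104.
SPT (increasing processing time): #128 #114 #107 #100 #121.
#128: waits 0, runs 0→3
#114: waits 3, runs 3→8
#107: waits 8, runs 8→17
#100: waits 17, runs 17→28
#121: waits 28, runs 28→40
Sum = 0+3+8+17+28 = 56.
EDD (increasing due date): #121 #128 #107 #114 #100.
#121: waits 0, runs 0→12
#128: waits 12, runs 12→15
#107: waits 15, runs 15→24
#114: waits 24, runs 24→29
#100: waits 29, runs 29→40
Sum = 0+12+15+24+29 = 80.
LPT 104, SPT 56, EDD 80 → minimum 56.

56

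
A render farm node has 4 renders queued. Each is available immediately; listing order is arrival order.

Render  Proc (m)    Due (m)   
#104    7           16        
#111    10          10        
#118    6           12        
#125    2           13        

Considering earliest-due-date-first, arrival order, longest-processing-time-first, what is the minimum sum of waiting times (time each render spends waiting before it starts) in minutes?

EDD (increasing due date): #111 #118 #125 #104.
#111: waits 0, runs 0→10
#118: waits 10, runs 10→16
#125: waits 16, runs 16→18
#104: waits 18, runs 18→25
Sum = 0+10+16+18 = 44.
FIFO (arrival order): #104 #111 #118 #125.
#104: waits 0, runs 0→7
#111: waits 7, runs 7→17
#118: waits 17, runs 17→23
#125: waits 23, runs 23→25
Sum = 0+7+17+23 = 47.
LPT (decreasing processing time): #111 #104 #118 #125.
#111: waits 0, runs 0→10
#104: waits 10, runs 10→17
#118: waits 17, runs 17→23
#125: waits 23, runs 23→25
Sum = 0+10+17+23 = 50.
EDD 44, FIFO 47, LPT 50 → minimum 44.

44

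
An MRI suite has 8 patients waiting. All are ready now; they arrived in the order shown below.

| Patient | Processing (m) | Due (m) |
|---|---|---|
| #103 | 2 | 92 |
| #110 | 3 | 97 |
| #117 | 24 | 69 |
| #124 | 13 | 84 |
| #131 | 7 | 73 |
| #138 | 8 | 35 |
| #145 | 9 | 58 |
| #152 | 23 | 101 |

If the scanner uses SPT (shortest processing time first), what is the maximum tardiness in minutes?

20

SPT (increasing processing time): #103 #110 #131 #138 #145 #124 #152 #117.
#103: 0→2, due 92, tardiness 0
#110: 2→5, due 97, tardiness 0
#131: 5→12, due 73, tardiness 0
#138: 12→20, due 35, tardiness 0
#145: 20→29, due 58, tardiness 0
#124: 29→42, due 84, tardiness 0
#152: 42→65, due 101, tardiness 0
#117: 65→89, due 69, tardiness 20
Maximum = 20.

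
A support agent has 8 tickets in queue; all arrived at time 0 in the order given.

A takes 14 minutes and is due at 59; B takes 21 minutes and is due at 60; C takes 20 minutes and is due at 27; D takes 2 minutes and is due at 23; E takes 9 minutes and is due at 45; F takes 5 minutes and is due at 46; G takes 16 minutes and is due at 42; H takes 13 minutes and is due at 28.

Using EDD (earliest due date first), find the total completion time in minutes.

EDD (increasing due date): D C H G E F A B.
D: 0→2
C: 2→22
H: 22→35
G: 35→51
E: 51→60
F: 60→65
A: 65→79
B: 79→100
Sum = 2+22+35+51+60+65+79+100 = 414.

414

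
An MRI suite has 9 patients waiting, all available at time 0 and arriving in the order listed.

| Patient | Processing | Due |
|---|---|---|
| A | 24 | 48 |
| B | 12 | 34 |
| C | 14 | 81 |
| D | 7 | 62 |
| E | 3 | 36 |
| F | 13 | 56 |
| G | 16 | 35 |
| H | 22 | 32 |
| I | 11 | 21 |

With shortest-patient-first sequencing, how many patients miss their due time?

SPT (increasing processing time): E D I B F C G H A.
E: 0→3, due 36, tardiness 0
D: 3→10, due 62, tardiness 0
I: 10→21, due 21, tardiness 0
B: 21→33, due 34, tardiness 0
F: 33→46, due 56, tardiness 0
C: 46→60, due 81, tardiness 0
G: 60→76, due 35, tardiness 41
H: 76→98, due 32, tardiness 66
A: 98→122, due 48, tardiness 74
Late patients: 3.

3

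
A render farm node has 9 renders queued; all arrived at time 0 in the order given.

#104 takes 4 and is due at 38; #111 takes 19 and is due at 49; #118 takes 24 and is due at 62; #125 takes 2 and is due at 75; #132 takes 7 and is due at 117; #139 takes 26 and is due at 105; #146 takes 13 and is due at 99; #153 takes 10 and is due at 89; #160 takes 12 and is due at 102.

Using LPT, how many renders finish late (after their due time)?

LPT (decreasing processing time): #139 #118 #111 #146 #160 #153 #132 #104 #125.
#139: 0→26, due 105, tardiness 0
#118: 26→50, due 62, tardiness 0
#111: 50→69, due 49, tardiness 20
#146: 69→82, due 99, tardiness 0
#160: 82→94, due 102, tardiness 0
#153: 94→104, due 89, tardiness 15
#132: 104→111, due 117, tardiness 0
#104: 111→115, due 38, tardiness 77
#125: 115→117, due 75, tardiness 42
Late renders: 4.

4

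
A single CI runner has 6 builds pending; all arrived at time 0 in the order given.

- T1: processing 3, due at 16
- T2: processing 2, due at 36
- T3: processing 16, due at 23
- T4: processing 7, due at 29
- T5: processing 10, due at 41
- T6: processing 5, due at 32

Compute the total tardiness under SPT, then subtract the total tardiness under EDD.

18

SPT (increasing processing time): T2 T1 T6 T4 T5 T3.
T2: 0→2, due 36, tardiness 0
T1: 2→5, due 16, tardiness 0
T6: 5→10, due 32, tardiness 0
T4: 10→17, due 29, tardiness 0
T5: 17→27, due 41, tardiness 0
T3: 27→43, due 23, tardiness 20
Sum = 0+0+0+0+0+20 = 20.
EDD (increasing due date): T1 T3 T4 T6 T2 T5.
T1: 0→3, due 16, tardiness 0
T3: 3→19, due 23, tardiness 0
T4: 19→26, due 29, tardiness 0
T6: 26→31, due 32, tardiness 0
T2: 31→33, due 36, tardiness 0
T5: 33→43, due 41, tardiness 2
Sum = 0+0+0+0+0+2 = 2.
Difference = 20 − 2 = 18.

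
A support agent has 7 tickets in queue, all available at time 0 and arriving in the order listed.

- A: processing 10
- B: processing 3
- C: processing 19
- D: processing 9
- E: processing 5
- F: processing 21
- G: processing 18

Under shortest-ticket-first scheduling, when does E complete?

SPT (increasing processing time): B E D A G C F.
B: 0→3
E: 3→8

8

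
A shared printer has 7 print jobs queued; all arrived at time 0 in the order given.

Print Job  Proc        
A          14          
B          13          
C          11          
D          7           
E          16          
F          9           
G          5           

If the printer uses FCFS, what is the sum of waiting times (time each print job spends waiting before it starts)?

255

FIFO (arrival order): A B C D E F G.
A: waits 0, runs 0→14
B: waits 14, runs 14→27
C: waits 27, runs 27→38
D: waits 38, runs 38→45
E: waits 45, runs 45→61
F: waits 61, runs 61→70
G: waits 70, runs 70→75
Sum = 0+14+27+38+45+61+70 = 255.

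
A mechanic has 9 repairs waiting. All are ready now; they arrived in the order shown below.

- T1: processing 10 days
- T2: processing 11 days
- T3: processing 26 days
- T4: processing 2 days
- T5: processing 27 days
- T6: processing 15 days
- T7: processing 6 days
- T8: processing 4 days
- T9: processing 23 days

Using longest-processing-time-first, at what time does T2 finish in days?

LPT (decreasing processing time): T5 T3 T9 T6 T2 T1 T7 T8 T4.
T5: 0→27
T3: 27→53
T9: 53→76
T6: 76→91
T2: 91→102

102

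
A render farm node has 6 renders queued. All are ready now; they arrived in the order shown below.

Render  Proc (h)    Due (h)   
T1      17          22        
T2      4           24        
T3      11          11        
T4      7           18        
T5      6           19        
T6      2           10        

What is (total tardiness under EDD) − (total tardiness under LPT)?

EDD (increasing due date): T6 T3 T4 T5 T1 T2.
T6: 0→2, due 10, tardiness 0
T3: 2→13, due 11, tardiness 2
T4: 13→20, due 18, tardiness 2
T5: 20→26, due 19, tardiness 7
T1: 26→43, due 22, tardiness 21
T2: 43→47, due 24, tardiness 23
Sum = 0+2+2+7+21+23 = 55.
LPT (decreasing processing time): T1 T3 T4 T5 T2 T6.
T1: 0→17, due 22, tardiness 0
T3: 17→28, due 11, tardiness 17
T4: 28→35, due 18, tardiness 17
T5: 35→41, due 19, tardiness 22
T2: 41→45, due 24, tardiness 21
T6: 45→47, due 10, tardiness 37
Sum = 0+17+17+22+21+37 = 114.
Difference = 55 − 114 = -59.

-59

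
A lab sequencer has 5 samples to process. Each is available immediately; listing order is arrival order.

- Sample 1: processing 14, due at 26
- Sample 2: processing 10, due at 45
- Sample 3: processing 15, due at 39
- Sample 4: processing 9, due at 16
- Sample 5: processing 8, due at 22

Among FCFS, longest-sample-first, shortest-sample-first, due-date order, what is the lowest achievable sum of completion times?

149

FIFO (arrival order): Sample 1 Sample 2 Sample 3 Sample 4 Sample 5.
Sample 1: 0→14
Sample 2: 14→24
Sample 3: 24→39
Sample 4: 39→48
Sample 5: 48→56
Sum = 14+24+39+48+56 = 181.
LPT (decreasing processing time): Sample 3 Sample 1 Sample 2 Sample 4 Sample 5.
Sample 3: 0→15
Sample 1: 15→29
Sample 2: 29→39
Sample 4: 39→48
Sample 5: 48→56
Sum = 15+29+39+48+56 = 187.
SPT (increasing processing time): Sample 5 Sample 4 Sample 2 Sample 1 Sample 3.
Sample 5: 0→8
Sample 4: 8→17
Sample 2: 17→27
Sample 1: 27→41
Sample 3: 41→56
Sum = 8+17+27+41+56 = 149.
EDD (increasing due date): Sample 4 Sample 5 Sample 1 Sample 3 Sample 2.
Sample 4: 0→9
Sample 5: 9→17
Sample 1: 17→31
Sample 3: 31→46
Sample 2: 46→56
Sum = 9+17+31+46+56 = 159.
FIFO 181, LPT 187, SPT 149, EDD 159 → minimum 149.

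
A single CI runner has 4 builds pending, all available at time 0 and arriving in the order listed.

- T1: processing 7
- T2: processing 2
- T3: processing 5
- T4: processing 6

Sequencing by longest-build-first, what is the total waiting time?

LPT (decreasing processing time): T1 T4 T3 T2.
T1: waits 0, runs 0→7
T4: waits 7, runs 7→13
T3: waits 13, runs 13→18
T2: waits 18, runs 18→20
Sum = 0+7+13+18 = 38.

38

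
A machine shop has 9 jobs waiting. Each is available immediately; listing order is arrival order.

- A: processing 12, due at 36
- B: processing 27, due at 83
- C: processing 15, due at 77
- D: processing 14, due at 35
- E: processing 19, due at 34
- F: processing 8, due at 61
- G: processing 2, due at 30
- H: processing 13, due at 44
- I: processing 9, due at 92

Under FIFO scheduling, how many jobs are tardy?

FIFO (arrival order): A B C D E F G H I.
A: 0→12, due 36, tardiness 0
B: 12→39, due 83, tardiness 0
C: 39→54, due 77, tardiness 0
D: 54→68, due 35, tardiness 33
E: 68→87, due 34, tardiness 53
F: 87→95, due 61, tardiness 34
G: 95→97, due 30, tardiness 67
H: 97→110, due 44, tardiness 66
I: 110→119, due 92, tardiness 27
Late jobs: 6.

6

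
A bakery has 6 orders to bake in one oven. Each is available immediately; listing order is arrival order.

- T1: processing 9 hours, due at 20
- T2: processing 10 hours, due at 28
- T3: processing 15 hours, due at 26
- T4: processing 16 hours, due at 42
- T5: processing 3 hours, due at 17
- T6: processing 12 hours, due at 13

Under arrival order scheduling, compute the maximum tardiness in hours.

52

FIFO (arrival order): T1 T2 T3 T4 T5 T6.
T1: 0→9, due 20, tardiness 0
T2: 9→19, due 28, tardiness 0
T3: 19→34, due 26, tardiness 8
T4: 34→50, due 42, tardiness 8
T5: 50→53, due 17, tardiness 36
T6: 53→65, due 13, tardiness 52
Maximum = 52.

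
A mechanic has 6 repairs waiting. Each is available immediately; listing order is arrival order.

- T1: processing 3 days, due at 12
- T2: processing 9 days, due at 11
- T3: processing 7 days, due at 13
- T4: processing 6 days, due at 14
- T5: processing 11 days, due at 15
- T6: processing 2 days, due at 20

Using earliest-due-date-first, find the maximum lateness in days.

21

EDD (increasing due date): T2 T1 T3 T4 T5 T6.
T2: 0→9, due 11, lateness -2
T1: 9→12, due 12, lateness 0
T3: 12→19, due 13, lateness 6
T4: 19→25, due 14, lateness 11
T5: 25→36, due 15, lateness 21
T6: 36→38, due 20, lateness 18
Maximum = 21.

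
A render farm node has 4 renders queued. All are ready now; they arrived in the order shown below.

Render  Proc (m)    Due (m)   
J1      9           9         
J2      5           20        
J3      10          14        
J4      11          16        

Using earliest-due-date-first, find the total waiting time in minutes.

EDD (increasing due date): J1 J3 J4 J2.
J1: waits 0, runs 0→9
J3: waits 9, runs 9→19
J4: waits 19, runs 19→30
J2: waits 30, runs 30→35
Sum = 0+9+19+30 = 58.

58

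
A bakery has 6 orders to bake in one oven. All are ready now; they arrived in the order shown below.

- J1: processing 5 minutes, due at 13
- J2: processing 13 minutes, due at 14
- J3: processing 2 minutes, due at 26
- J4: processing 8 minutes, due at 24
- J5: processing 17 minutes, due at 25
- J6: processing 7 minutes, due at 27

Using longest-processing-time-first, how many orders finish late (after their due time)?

LPT (decreasing processing time): J5 J2 J4 J6 J1 J3.
J5: 0→17, due 25, tardiness 0
J2: 17→30, due 14, tardiness 16
J4: 30→38, due 24, tardiness 14
J6: 38→45, due 27, tardiness 18
J1: 45→50, due 13, tardiness 37
J3: 50→52, due 26, tardiness 26
Late orders: 5.

5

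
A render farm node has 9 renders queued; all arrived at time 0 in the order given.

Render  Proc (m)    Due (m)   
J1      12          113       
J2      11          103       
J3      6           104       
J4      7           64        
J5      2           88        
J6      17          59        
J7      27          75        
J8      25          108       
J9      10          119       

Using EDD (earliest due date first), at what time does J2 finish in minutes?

64

EDD (increasing due date): J6 J4 J7 J5 J2 J3 J8 J1 J9.
J6: 0→17
J4: 17→24
J7: 24→51
J5: 51→53
J2: 53→64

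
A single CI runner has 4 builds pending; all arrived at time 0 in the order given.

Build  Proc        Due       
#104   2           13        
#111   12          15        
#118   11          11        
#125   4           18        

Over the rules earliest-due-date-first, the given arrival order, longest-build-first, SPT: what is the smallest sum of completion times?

54

EDD (increasing due date): #118 #104 #111 #125.
#118: 0→11
#104: 11→13
#111: 13→25
#125: 25→29
Sum = 11+13+25+29 = 78.
FIFO (arrival order): #104 #111 #118 #125.
#104: 0→2
#111: 2→14
#118: 14→25
#125: 25→29
Sum = 2+14+25+29 = 70.
LPT (decreasing processing time): #111 #118 #125 #104.
#111: 0→12
#118: 12→23
#125: 23→27
#104: 27→29
Sum = 12+23+27+29 = 91.
SPT (increasing processing time): #104 #125 #118 #111.
#104: 0→2
#125: 2→6
#118: 6→17
#111: 17→29
Sum = 2+6+17+29 = 54.
EDD 78, FIFO 70, LPT 91, SPT 54 → minimum 54.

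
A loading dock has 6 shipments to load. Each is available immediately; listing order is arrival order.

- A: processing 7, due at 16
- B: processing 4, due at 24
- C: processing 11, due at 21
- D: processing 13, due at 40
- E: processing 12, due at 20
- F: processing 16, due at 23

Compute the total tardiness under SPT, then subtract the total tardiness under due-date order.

SPT (increasing processing time): B A C E D F.
B: 0→4, due 24, tardiness 0
A: 4→11, due 16, tardiness 0
C: 11→22, due 21, tardiness 1
E: 22→34, due 20, tardiness 14
D: 34→47, due 40, tardiness 7
F: 47→63, due 23, tardiness 40
Sum = 0+0+1+14+7+40 = 62.
EDD (increasing due date): A E C F B D.
A: 0→7, due 16, tardiness 0
E: 7→19, due 20, tardiness 0
C: 19→30, due 21, tardiness 9
F: 30→46, due 23, tardiness 23
B: 46→50, due 24, tardiness 26
D: 50→63, due 40, tardiness 23
Sum = 0+0+9+23+26+23 = 81.
Difference = 62 − 81 = -19.

-19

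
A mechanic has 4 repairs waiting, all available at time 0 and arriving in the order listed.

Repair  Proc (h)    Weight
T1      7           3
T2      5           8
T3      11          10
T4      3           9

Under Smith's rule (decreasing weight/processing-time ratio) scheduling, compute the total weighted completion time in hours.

359

WSPT (decreasing weight/processing-time ratio): T4 T2 T3 T1.
T4: finishes 3, weight 9, w·C = 27
T2: finishes 8, weight 8, w·C = 64
T3: finishes 19, weight 10, w·C = 190
T1: finishes 26, weight 3, w·C = 78
Sum = 27+64+190+78 = 359.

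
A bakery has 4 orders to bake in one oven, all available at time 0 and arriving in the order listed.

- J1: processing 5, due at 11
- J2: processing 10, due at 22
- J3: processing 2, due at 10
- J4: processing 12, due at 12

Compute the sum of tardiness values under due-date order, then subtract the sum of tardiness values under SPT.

EDD (increasing due date): J3 J1 J4 J2.
J3: 0→2, due 10, tardiness 0
J1: 2→7, due 11, tardiness 0
J4: 7→19, due 12, tardiness 7
J2: 19→29, due 22, tardiness 7
Sum = 0+0+7+7 = 14.
SPT (increasing processing time): J3 J1 J2 J4.
J3: 0→2, due 10, tardiness 0
J1: 2→7, due 11, tardiness 0
J2: 7→17, due 22, tardiness 0
J4: 17→29, due 12, tardiness 17
Sum = 0+0+0+17 = 17.
Difference = 14 − 17 = -3.

-3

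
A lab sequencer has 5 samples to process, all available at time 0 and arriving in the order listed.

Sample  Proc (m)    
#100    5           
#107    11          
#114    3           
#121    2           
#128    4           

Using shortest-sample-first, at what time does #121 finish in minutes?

2

SPT (increasing processing time): #121 #114 #128 #100 #107.
#121: 0→2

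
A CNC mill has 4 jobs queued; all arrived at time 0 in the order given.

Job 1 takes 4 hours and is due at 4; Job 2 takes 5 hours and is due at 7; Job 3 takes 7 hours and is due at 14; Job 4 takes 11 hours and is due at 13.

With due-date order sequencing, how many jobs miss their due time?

3

EDD (increasing due date): Job 1 Job 2 Job 4 Job 3.
Job 1: 0→4, due 4, tardiness 0
Job 2: 4→9, due 7, tardiness 2
Job 4: 9→20, due 13, tardiness 7
Job 3: 20→27, due 14, tardiness 13
Late jobs: 3.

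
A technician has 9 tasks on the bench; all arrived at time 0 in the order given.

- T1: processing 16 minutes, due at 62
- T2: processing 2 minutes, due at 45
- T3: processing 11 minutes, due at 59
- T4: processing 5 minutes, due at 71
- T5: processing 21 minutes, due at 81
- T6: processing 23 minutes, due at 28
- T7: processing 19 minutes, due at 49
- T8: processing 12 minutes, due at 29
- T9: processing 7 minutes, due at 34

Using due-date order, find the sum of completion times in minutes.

EDD (increasing due date): T6 T8 T9 T2 T7 T3 T1 T4 T5.
T6: 0→23
T8: 23→35
T9: 35→42
T2: 42→44
T7: 44→63
T3: 63→74
T1: 74→90
T4: 90→95
T5: 95→116
Sum = 23+35+42+44+63+74+90+95+116 = 582.

582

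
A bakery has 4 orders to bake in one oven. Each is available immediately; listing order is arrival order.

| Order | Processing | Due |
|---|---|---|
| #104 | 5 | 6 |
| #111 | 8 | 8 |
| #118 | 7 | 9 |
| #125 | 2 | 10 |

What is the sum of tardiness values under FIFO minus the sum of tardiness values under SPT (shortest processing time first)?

FIFO (arrival order): #104 #111 #118 #125.
#104: 0→5, due 6, tardiness 0
#111: 5→13, due 8, tardiness 5
#118: 13→20, due 9, tardiness 11
#125: 20→22, due 10, tardiness 12
Sum = 0+5+11+12 = 28.
SPT (increasing processing time): #125 #104 #118 #111.
#125: 0→2, due 10, tardiness 0
#104: 2→7, due 6, tardiness 1
#118: 7→14, due 9, tardiness 5
#111: 14→22, due 8, tardiness 14
Sum = 0+1+5+14 = 20.
Difference = 28 − 20 = 8.

8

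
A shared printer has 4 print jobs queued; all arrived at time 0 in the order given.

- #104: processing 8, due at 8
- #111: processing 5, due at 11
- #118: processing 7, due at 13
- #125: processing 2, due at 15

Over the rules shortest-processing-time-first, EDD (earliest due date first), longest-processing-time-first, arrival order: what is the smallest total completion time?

45

SPT (increasing processing time): #125 #111 #118 #104.
#125: 0→2
#111: 2→7
#118: 7→14
#104: 14→22
Sum = 2+7+14+22 = 45.
EDD (increasing due date): #104 #111 #118 #125.
#104: 0→8
#111: 8→13
#118: 13→20
#125: 20→22
Sum = 8+13+20+22 = 63.
LPT (decreasing processing time): #104 #118 #111 #125.
#104: 0→8
#118: 8→15
#111: 15→20
#125: 20→22
Sum = 8+15+20+22 = 65.
FIFO (arrival order): #104 #111 #118 #125.
#104: 0→8
#111: 8→13
#118: 13→20
#125: 20→22
Sum = 8+13+20+22 = 63.
SPT 45, EDD 63, LPT 65, FIFO 63 → minimum 45.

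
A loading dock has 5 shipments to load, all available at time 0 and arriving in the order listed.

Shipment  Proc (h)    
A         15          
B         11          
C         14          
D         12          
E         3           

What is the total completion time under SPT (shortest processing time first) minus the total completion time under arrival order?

-50

SPT (increasing processing time): E B D C A.
E: 0→3
B: 3→14
D: 14→26
C: 26→40
A: 40→55
Sum = 3+14+26+40+55 = 138.
FIFO (arrival order): A B C D E.
A: 0→15
B: 15→26
C: 26→40
D: 40→52
E: 52→55
Sum = 15+26+40+52+55 = 188.
Difference = 138 − 188 = -50.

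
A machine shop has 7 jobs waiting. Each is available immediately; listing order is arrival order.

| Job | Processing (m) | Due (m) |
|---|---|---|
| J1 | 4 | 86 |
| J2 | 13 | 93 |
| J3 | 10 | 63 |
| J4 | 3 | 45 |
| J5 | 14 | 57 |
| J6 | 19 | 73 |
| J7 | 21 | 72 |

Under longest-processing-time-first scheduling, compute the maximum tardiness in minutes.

39

LPT (decreasing processing time): J7 J6 J5 J2 J3 J1 J4.
J7: 0→21, due 72, tardiness 0
J6: 21→40, due 73, tardiness 0
J5: 40→54, due 57, tardiness 0
J2: 54→67, due 93, tardiness 0
J3: 67→77, due 63, tardiness 14
J1: 77→81, due 86, tardiness 0
J4: 81→84, due 45, tardiness 39
Maximum = 39.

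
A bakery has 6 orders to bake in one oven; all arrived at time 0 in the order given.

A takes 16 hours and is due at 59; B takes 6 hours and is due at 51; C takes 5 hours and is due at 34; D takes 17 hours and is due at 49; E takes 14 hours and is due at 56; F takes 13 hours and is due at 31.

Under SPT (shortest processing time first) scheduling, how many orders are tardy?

1

SPT (increasing processing time): C B F E A D.
C: 0→5, due 34, tardiness 0
B: 5→11, due 51, tardiness 0
F: 11→24, due 31, tardiness 0
E: 24→38, due 56, tardiness 0
A: 38→54, due 59, tardiness 0
D: 54→71, due 49, tardiness 22
Late orders: 1.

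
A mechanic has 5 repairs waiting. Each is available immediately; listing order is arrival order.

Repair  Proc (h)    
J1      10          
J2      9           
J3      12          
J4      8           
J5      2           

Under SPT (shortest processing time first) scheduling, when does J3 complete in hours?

SPT (increasing processing time): J5 J4 J2 J1 J3.
J5: 0→2
J4: 2→10
J2: 10→19
J1: 19→29
J3: 29→41

41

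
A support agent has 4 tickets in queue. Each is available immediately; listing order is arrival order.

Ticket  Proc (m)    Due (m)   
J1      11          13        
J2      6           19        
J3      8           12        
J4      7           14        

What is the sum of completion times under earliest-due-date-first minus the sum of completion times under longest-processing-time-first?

EDD (increasing due date): J3 J1 J4 J2.
J3: 0→8
J1: 8→19
J4: 19→26
J2: 26→32
Sum = 8+19+26+32 = 85.
LPT (decreasing processing time): J1 J3 J4 J2.
J1: 0→11
J3: 11→19
J4: 19→26
J2: 26→32
Sum = 11+19+26+32 = 88.
Difference = 85 − 88 = -3.

-3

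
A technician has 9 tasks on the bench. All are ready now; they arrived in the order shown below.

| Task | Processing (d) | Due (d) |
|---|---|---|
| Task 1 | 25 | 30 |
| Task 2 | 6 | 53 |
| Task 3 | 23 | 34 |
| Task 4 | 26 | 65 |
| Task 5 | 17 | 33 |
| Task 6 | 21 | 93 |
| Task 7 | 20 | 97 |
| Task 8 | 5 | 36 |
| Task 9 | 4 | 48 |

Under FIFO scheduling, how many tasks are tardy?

FIFO (arrival order): Task 1 Task 2 Task 3 Task 4 Task 5 Task 6 Task 7 Task 8 Task 9.
Task 1: 0→25, due 30, tardiness 0
Task 2: 25→31, due 53, tardiness 0
Task 3: 31→54, due 34, tardiness 20
Task 4: 54→80, due 65, tardiness 15
Task 5: 80→97, due 33, tardiness 64
Task 6: 97→118, due 93, tardiness 25
Task 7: 118→138, due 97, tardiness 41
Task 8: 138→143, due 36, tardiness 107
Task 9: 143→147, due 48, tardiness 99
Late tasks: 7.

7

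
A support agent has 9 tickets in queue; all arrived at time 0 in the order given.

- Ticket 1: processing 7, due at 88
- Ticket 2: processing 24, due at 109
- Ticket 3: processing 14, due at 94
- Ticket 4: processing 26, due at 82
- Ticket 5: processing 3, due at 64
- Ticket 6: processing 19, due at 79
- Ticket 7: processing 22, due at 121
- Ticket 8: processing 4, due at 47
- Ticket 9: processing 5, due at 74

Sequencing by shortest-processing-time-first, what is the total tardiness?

SPT (increasing processing time): Ticket 5 Ticket 8 Ticket 9 Ticket 1 Ticket 3 Ticket 6 Ticket 7 Ticket 2 Ticket 4.
Ticket 5: 0→3, due 64, tardiness 0
Ticket 8: 3→7, due 47, tardiness 0
Ticket 9: 7→12, due 74, tardiness 0
Ticket 1: 12→19, due 88, tardiness 0
Ticket 3: 19→33, due 94, tardiness 0
Ticket 6: 33→52, due 79, tardiness 0
Ticket 7: 52→74, due 121, tardiness 0
Ticket 2: 74→98, due 109, tardiness 0
Ticket 4: 98→124, due 82, tardiness 42
Sum = 0+0+0+0+0+0+0+0+42 = 42.

42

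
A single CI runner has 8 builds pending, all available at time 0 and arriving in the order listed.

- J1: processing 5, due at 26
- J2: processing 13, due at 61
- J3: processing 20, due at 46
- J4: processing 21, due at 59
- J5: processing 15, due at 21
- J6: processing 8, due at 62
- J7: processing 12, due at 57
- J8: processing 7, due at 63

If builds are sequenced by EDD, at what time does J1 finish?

EDD (increasing due date): J5 J1 J3 J7 J4 J2 J6 J8.
J5: 0→15
J1: 15→20

20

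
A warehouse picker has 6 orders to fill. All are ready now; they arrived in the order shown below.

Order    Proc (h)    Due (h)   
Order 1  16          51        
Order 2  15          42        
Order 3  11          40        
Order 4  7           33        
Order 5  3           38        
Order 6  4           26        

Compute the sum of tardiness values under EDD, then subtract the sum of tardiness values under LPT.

-58

EDD (increasing due date): Order 6 Order 4 Order 5 Order 3 Order 2 Order 1.
Order 6: 0→4, due 26, tardiness 0
Order 4: 4→11, due 33, tardiness 0
Order 5: 11→14, due 38, tardiness 0
Order 3: 14→25, due 40, tardiness 0
Order 2: 25→40, due 42, tardiness 0
Order 1: 40→56, due 51, tardiness 5
Sum = 0+0+0+0+0+5 = 5.
LPT (decreasing processing time): Order 1 Order 2 Order 3 Order 4 Order 6 Order 5.
Order 1: 0→16, due 51, tardiness 0
Order 2: 16→31, due 42, tardiness 0
Order 3: 31→42, due 40, tardiness 2
Order 4: 42→49, due 33, tardiness 16
Order 6: 49→53, due 26, tardiness 27
Order 5: 53→56, due 38, tardiness 18
Sum = 0+0+2+16+27+18 = 63.
Difference = 5 − 63 = -58.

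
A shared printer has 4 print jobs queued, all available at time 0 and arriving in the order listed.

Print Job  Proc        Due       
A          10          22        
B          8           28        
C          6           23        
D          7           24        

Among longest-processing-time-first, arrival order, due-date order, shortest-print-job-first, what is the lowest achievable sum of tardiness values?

LPT (decreasing processing time): A B D C.
A: 0→10, due 22, tardiness 0
B: 10→18, due 28, tardiness 0
D: 18→25, due 24, tardiness 1
C: 25→31, due 23, tardiness 8
Sum = 0+0+1+8 = 9.
FIFO (arrival order): A B C D.
A: 0→10, due 22, tardiness 0
B: 10→18, due 28, tardiness 0
C: 18→24, due 23, tardiness 1
D: 24→31, due 24, tardiness 7
Sum = 0+0+1+7 = 8.
EDD (increasing due date): A C D B.
A: 0→10, due 22, tardiness 0
C: 10→16, due 23, tardiness 0
D: 16→23, due 24, tardiness 0
B: 23→31, due 28, tardiness 3
Sum = 0+0+0+3 = 3.
SPT (increasing processing time): C D B A.
C: 0→6, due 23, tardiness 0
D: 6→13, due 24, tardiness 0
B: 13→21, due 28, tardiness 0
A: 21→31, due 22, tardiness 9
Sum = 0+0+0+9 = 9.
LPT 9, FIFO 8, EDD 3, SPT 9 → minimum 3.

3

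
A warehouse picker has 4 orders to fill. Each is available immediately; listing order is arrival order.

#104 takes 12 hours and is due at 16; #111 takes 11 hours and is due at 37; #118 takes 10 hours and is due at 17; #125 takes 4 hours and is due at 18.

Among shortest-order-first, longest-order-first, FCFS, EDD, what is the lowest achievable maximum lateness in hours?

8

SPT (increasing processing time): #125 #118 #111 #104.
#125: 0→4, due 18, lateness -14
#118: 4→14, due 17, lateness -3
#111: 14→25, due 37, lateness -12
#104: 25→37, due 16, lateness 21
Maximum = 21.
LPT (decreasing processing time): #104 #111 #118 #125.
#104: 0→12, due 16, lateness -4
#111: 12→23, due 37, lateness -14
#118: 23→33, due 17, lateness 16
#125: 33→37, due 18, lateness 19
Maximum = 19.
FIFO (arrival order): #104 #111 #118 #125.
#104: 0→12, due 16, lateness -4
#111: 12→23, due 37, lateness -14
#118: 23→33, due 17, lateness 16
#125: 33→37, due 18, lateness 19
Maximum = 19.
EDD (increasing due date): #104 #118 #125 #111.
#104: 0→12, due 16, lateness -4
#118: 12→22, due 17, lateness 5
#125: 22→26, due 18, lateness 8
#111: 26→37, due 37, lateness 0
Maximum = 8.
SPT 21, LPT 19, FIFO 19, EDD 8 → minimum 8.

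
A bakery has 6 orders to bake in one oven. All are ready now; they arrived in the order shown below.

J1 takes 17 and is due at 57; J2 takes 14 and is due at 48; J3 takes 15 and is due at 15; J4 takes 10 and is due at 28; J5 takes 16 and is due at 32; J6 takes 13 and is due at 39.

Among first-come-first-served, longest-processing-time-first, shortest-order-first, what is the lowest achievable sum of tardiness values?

101

FIFO (arrival order): J1 J2 J3 J4 J5 J6.
J1: 0→17, due 57, tardiness 0
J2: 17→31, due 48, tardiness 0
J3: 31→46, due 15, tardiness 31
J4: 46→56, due 28, tardiness 28
J5: 56→72, due 32, tardiness 40
J6: 72→85, due 39, tardiness 46
Sum = 0+0+31+28+40+46 = 145.
LPT (decreasing processing time): J1 J5 J3 J2 J6 J4.
J1: 0→17, due 57, tardiness 0
J5: 17→33, due 32, tardiness 1
J3: 33→48, due 15, tardiness 33
J2: 48→62, due 48, tardiness 14
J6: 62→75, due 39, tardiness 36
J4: 75→85, due 28, tardiness 57
Sum = 0+1+33+14+36+57 = 141.
SPT (increasing processing time): J4 J6 J2 J3 J5 J1.
J4: 0→10, due 28, tardiness 0
J6: 10→23, due 39, tardiness 0
J2: 23→37, due 48, tardiness 0
J3: 37→52, due 15, tardiness 37
J5: 52→68, due 32, tardiness 36
J1: 68→85, due 57, tardiness 28
Sum = 0+0+0+37+36+28 = 101.
FIFO 145, LPT 141, SPT 101 → minimum 101.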